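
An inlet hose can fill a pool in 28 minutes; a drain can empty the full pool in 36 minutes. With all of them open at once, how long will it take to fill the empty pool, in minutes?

Net rate = 1/28 − 1/36 = (9 − 7)/252 = 2/252 = 1/126 per minute.
Filling time = 1 ÷ (1/126) = 126 minutes.

126 minutes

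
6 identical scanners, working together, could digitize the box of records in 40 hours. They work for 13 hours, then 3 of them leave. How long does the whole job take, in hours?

One scanner does 1/240 of the job per hour.
After 13 hours with 6 scanners, 13/40 is done (27/40 left).
With 3 scanners the rate is 3/240 = 1/80, so the rest takes 27/40 ÷ 1/80 = 54 hours.
Total = 13 + 54 = 67 hours.

67 hours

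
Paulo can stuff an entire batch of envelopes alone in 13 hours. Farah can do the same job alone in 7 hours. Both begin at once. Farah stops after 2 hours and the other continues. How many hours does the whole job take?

In the first 2 hours the combined rate is 20/91, so 40/91 of the job is done, leaving 51/91.
After Farah leaves the rate is 1/13 per hour; the remaining 51/91 takes 51/7 hours.
Total = 2 + 51/7 = 65/7 hours.

65/7 hours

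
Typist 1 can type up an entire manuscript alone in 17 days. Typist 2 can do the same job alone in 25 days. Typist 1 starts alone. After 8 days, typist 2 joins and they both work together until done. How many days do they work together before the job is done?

75/14 days

In the first 8 days typist 1 alone does 8/17 of the job, leaving 9/17.
Once everyone is working, combined rate: 1/17 + 1/25 = (25 + 17)/425 = 42/425 per day.
Remaining 9/17 at 42/425 per day takes 75/14 days.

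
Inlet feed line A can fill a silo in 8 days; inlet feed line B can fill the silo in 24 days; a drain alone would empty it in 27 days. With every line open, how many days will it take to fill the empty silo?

54/7 days

Net rate = 1/8 + 1/24 − 1/27 = (27 + 9 − 8)/216 = 28/216 = 7/54 per day.
Filling time = 1 ÷ (7/54) = 54/7 days.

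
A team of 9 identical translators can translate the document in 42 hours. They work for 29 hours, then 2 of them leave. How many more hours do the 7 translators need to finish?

117/7 hours

One translator does 1/378 of the job per hour.
After 29 hours with 9 translators, 29/42 is done (13/42 left).
With 7 translators the rate is 7/378 = 1/54, so the rest takes 13/42 ÷ 1/54 = 117/7 hours.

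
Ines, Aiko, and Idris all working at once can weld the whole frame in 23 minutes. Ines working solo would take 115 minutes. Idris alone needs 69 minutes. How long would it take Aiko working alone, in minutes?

Combined rate is 1/23 per minute.
Known contribution: 1/115 + 1/69 = (3 + 5)/345 = 8/345 per minute.
So Aiko's rate is 1/23 − 8/345 = 7/345, meaning 345/7 minutes alone.

345/7 minutes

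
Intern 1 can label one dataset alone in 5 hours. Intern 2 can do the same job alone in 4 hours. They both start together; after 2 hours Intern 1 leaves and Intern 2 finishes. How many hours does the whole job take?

In the first 2 hours the combined rate is 9/20, so 9/10 of the job is done, leaving 1/10.
After Intern 1 leaves the rate is 1/4 per hour; the remaining 1/10 takes 2/5 hours.
Total = 2 + 2/5 = 12/5 hours.

12/5 hours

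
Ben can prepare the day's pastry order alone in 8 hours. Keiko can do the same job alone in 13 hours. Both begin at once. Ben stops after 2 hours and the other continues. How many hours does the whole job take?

In the first 2 hours the combined rate is 21/104, so 21/52 of the job is done, leaving 31/52.
After Ben leaves the rate is 1/13 per hour; the remaining 31/52 takes 31/4 hours.
Total = 2 + 31/4 = 39/4 hours.

39/4 hours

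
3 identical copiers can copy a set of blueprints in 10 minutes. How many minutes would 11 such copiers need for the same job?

30/11 minutes

Total work is 3·10 = 30 copier-minutes.
With 11 copiers: 30/11 minutes.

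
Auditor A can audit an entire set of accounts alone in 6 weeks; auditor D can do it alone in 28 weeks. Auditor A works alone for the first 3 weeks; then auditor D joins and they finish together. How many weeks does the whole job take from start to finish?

In 3 weeks auditor A does 3/6 = 1/2 of the job, leaving 1/2.
Auditor A and auditor D together work at 17/84 per week, so finishing takes 1/2 ÷ 17/84 = 42/17 weeks.
Total time = 3 + 42/17 = 93/17 weeks.

93/17 weeks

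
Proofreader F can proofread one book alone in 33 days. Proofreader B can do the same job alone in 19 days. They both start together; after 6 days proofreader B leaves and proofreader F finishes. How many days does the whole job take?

In the first 6 days the combined rate is 52/627, so 104/209 of the job is done, leaving 105/209.
After proofreader B leaves the rate is 1/33 per day; the remaining 105/209 takes 315/19 days.
Total = 6 + 315/19 = 429/19 days.

429/19 days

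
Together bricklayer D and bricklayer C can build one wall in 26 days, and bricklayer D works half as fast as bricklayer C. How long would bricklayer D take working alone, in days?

78 days

Let bricklayer C's rate be r; then bricklayer D's rate is (1/2)r, so together (1/2 + 1)r = (3/2)r = 1/26.
Thus r = 1/39 per day.
Bricklayer C alone: 39 days; bricklayer D alone: 78 days.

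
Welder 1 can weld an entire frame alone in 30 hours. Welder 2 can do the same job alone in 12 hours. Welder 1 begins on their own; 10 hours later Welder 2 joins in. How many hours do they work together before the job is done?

40/7 hours

In the first 10 hours Welder 1 alone does 10/30 = 1/3 of the job, leaving 2/3.
Once everyone is working, combined rate: 1/30 + 1/12 = (2 + 5)/60 = 7/60 per hour.
Remaining 2/3 at 7/60 per hour takes 40/7 hours.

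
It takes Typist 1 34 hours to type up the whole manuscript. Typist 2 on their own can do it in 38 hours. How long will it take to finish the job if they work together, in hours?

323/18 hours

With two workers the combined time is the product over the sum: 34·38/(34+38) = 1292/72 = 323/18 hours.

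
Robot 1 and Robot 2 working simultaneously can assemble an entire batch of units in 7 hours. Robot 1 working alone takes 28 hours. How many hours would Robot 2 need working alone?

28/3 hours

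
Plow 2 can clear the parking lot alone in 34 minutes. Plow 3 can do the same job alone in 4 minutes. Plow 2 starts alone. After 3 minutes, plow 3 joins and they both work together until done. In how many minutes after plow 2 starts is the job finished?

In the first 3 minutes plow 2 alone does 3/34 of the job, leaving 31/34.
Once everyone is working, combined rate: 1/34 + 1/4 = (2 + 17)/68 = 19/68 per minute.
Remaining 31/34 at 19/68 per minute takes 62/19 minutes.
Total from the start = 3 + 62/19 = 119/19 minutes.

119/19 minutes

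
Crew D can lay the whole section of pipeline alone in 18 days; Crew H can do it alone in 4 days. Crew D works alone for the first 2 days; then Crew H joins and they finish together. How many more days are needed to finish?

In 2 days Crew D does 2/18 = 1/9 of the job, leaving 8/9.
Crew D and Crew H together work at 11/36 per day, so finishing takes 8/9 ÷ 11/36 = 32/11 days.

32/11 days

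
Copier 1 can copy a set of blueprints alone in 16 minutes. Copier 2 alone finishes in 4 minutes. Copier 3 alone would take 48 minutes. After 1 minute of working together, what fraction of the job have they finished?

Combined rate: 1/16 + 1/4 + 1/48 = (3 + 12 + 1)/48 = 16/48 = 1/3 per minute.
In 1 minute they complete 1·1/3 = 1/3 of the job.

1/3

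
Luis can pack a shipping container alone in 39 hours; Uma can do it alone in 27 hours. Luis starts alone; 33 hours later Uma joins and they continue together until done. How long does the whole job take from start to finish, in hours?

390/11 hours

In 33 hours Luis does 33/39 = 11/13 of the job, leaving 2/13.
Luis and Uma together work at 22/351 per hour, so finishing takes 2/13 ÷ 22/351 = 27/11 hours.
Total time = 33 + 27/11 = 390/11 hours.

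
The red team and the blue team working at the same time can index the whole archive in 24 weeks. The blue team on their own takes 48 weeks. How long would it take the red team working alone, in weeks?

Combined rate is 1/24 per week.
Known contribution: 1/48 per week.
So the red team's rate is 1/24 − 1/48 = 1/48, meaning 48 weeks alone.

48 weeks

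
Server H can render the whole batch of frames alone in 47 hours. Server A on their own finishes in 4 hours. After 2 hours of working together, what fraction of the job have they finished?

Combined rate: 1/47 + 1/4 = (4 + 47)/188 = 51/188 per hour.
In 2 hours they complete 2·51/188 = 51/94 of the job.

51/94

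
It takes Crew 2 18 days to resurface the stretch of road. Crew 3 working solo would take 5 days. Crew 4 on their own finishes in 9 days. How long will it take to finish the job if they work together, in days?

Combined rate: 1/18 + 1/5 + 1/9 = (5 + 18 + 10)/90 = 33/90 = 11/30 per day.
Time = 1 ÷ (11/30) = 30/11 days.

30/11 days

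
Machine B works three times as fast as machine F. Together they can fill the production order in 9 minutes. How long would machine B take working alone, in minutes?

12 minutes

Let machine F's rate be r; then machine B's rate is 3r, so together (3 + 1)r = 4r = 1/9.
Thus r = 1/36 per minute.
Machine F alone: 36 minutes; machine B alone: 12 minutes.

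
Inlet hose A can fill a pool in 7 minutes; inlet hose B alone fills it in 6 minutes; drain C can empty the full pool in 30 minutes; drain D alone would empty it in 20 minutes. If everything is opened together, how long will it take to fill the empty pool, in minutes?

84/19 minutes

Net rate = 1/7 + 1/6 − 1/30 − 1/20 = (60 + 70 − 14 − 21)/420 = 95/420 = 19/84 per minute.
Filling time = 1 ÷ (19/84) = 84/19 minutes.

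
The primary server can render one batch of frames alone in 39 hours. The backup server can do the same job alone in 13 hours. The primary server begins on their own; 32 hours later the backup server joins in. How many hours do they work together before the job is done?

7/4 hours

In the first 32 hours the primary server alone does 32/39 of the job, leaving 7/39.
Once everyone is working, combined rate: 1/39 + 1/13 = (1 + 3)/39 = 4/39 per hour.
Remaining 7/39 at 4/39 per hour takes 7/4 hours.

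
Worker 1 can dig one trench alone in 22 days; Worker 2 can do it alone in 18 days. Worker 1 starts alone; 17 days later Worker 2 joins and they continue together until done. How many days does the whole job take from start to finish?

77/4 days

In 17 days Worker 1 does 17/22 of the job, leaving 5/22.
Worker 1 and Worker 2 together work at 10/99 per day, so finishing takes 5/22 ÷ 10/99 = 9/4 days.
Total time = 17 + 9/4 = 77/4 days.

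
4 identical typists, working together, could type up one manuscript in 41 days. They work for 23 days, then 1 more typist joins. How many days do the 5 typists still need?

72/5 days

One typist does 1/164 of the job per day.
After 23 days with 4 typists, 23/41 is done (18/41 left).
With 5 typists the rate is 5/164, so the rest takes 18/41 ÷ 5/164 = 72/5 days.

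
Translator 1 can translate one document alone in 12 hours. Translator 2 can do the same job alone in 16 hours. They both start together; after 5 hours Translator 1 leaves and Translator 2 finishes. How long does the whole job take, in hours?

28/3 hours

In the first 5 hours the combined rate is 7/48, so 35/48 of the job is done, leaving 13/48.
After Translator 1 leaves the rate is 1/16 per hour; the remaining 13/48 takes 13/3 hours.
Total = 5 + 13/3 = 28/3 hours.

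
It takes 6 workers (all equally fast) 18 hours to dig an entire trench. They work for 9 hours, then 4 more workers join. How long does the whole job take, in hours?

72/5 hours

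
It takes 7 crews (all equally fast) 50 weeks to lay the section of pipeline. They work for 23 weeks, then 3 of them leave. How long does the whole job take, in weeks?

One crew does 1/350 of the job per week.
After 23 weeks with 7 crews, 23/50 is done (27/50 left).
With 4 crews the rate is 4/350 = 2/175, so the rest takes 27/50 ÷ 2/175 = 189/4 weeks.
Total = 23 + 189/4 = 281/4 weeks.

281/4 weeks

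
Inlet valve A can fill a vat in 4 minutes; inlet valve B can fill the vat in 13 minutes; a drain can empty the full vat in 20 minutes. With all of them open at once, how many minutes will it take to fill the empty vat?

65/18 minutes

Net rate = 1/4 + 1/13 − 1/20 = (65 + 20 − 13)/260 = 72/260 = 18/65 per minute.
Filling time = 1 ÷ (18/65) = 65/18 minutes.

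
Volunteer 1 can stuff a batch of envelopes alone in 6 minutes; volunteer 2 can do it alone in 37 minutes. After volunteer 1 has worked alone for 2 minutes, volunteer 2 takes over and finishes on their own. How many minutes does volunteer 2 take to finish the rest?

74/3 minutes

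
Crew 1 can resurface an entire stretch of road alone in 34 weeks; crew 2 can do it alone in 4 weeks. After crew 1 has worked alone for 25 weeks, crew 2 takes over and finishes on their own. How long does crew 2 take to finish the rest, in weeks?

In 25 weeks crew 1 does 25/34 of the job, leaving 9/34.
Crew 2 works at 1/4 per week, so finishing takes 9/34 ÷ 1/4 = 18/17 weeks.

18/17 weeks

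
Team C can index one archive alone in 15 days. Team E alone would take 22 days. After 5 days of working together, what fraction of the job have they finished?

37/66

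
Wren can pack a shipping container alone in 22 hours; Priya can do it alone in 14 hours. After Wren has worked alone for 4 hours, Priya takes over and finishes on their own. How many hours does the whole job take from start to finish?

170/11 hours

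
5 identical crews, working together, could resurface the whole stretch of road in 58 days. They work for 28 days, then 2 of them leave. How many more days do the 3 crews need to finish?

50 days

One crew does 1/290 of the job per day.
After 28 days with 5 crews, 14/29 is done (15/29 left).
With 3 crews the rate is 3/290, so the rest takes 15/29 ÷ 3/290 = 50 days.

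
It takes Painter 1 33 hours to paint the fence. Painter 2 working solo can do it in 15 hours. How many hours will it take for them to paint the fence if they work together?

Combined rate: 1/33 + 1/15 = (5 + 11)/165 = 16/165 per hour.
Time = 1 ÷ (16/165) = 165/16 hours.

165/16 hours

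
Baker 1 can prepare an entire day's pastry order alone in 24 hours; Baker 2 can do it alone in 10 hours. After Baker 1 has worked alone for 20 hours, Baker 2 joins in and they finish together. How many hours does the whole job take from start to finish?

In 20 hours Baker 1 does 20/24 = 5/6 of the job, leaving 1/6.
Baker 1 and Baker 2 together work at 17/120 per hour, so finishing takes 1/6 ÷ 17/120 = 20/17 hours.
Total time = 20 + 20/17 = 360/17 hours.

360/17 hours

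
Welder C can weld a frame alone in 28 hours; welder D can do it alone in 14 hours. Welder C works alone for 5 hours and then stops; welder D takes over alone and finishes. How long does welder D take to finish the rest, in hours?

In 5 hours welder C does 5/28 of the job, leaving 23/28.
Welder D works at 1/14 per hour, so finishing takes 23/28 ÷ 1/14 = 23/2 hours.

23/2 hours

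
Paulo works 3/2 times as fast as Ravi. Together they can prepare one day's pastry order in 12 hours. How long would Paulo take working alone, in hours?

20 hours

Let Ravi's rate be r; then Paulo's rate is (3/2)r, so together (3/2 + 1)r = (5/2)r = 1/12.
Thus r = 1/30 per hour.
Ravi alone: 30 hours; Paulo alone: 20 hours.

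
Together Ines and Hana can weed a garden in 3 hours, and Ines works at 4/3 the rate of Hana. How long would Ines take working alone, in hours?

21/4 hours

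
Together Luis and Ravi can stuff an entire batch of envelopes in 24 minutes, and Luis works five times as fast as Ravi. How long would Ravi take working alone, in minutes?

144 minutes

Let Ravi's rate be r; then Luis's rate is 5r, so together (5 + 1)r = 6r = 1/24.
Thus r = 1/144 per minute.
Ravi alone: 144 minutes; Luis alone: 144/5 minutes.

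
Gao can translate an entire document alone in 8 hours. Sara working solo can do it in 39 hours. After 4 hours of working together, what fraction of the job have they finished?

47/78

Combined rate: 1/8 + 1/39 = (39 + 8)/312 = 47/312 per hour.
In 4 hours they complete 4·47/312 = 47/78 of the job.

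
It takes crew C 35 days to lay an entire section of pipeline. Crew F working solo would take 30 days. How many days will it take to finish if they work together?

With two workers the combined time is the product over the sum: 35·30/(35+30) = 1050/65 = 210/13 days.

210/13 days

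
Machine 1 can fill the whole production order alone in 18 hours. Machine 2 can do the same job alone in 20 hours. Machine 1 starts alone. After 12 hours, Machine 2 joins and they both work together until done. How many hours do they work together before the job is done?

In the first 12 hours Machine 1 alone does 12/18 = 2/3 of the job, leaving 1/3.
Once everyone is working, combined rate: 1/18 + 1/20 = (10 + 9)/180 = 19/180 per hour.
Remaining 1/3 at 19/180 per hour takes 60/19 hours.

60/19 hours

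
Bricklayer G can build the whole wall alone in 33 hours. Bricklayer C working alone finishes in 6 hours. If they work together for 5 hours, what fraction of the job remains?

1/66

Combined rate: 1/33 + 1/6 = (2 + 11)/66 = 13/66 per hour.
In 5 hours they complete 5·13/66 = 65/66 of the job.
So 1/66 remains.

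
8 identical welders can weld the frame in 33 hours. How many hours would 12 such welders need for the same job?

Total work is 8·33 = 264 welder-hours.
With 12 welders: 264/12 = 22 hours.

22 hours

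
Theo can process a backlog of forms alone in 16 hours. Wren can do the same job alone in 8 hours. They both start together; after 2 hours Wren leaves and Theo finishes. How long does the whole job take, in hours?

In the first 2 hours the combined rate is 3/16, so 3/8 of the job is done, leaving 5/8.
After Wren leaves the rate is 1/16 per hour; the remaining 5/8 takes 10 hours.
Total = 2 + 10 = 12 hours.

12 hours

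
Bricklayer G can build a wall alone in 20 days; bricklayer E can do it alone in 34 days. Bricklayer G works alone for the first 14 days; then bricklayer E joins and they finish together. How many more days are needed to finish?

34/9 days

In 14 days bricklayer G does 14/20 = 7/10 of the job, leaving 3/10.
Bricklayer G and bricklayer E together work at 27/340 per day, so finishing takes 3/10 ÷ 27/340 = 34/9 days.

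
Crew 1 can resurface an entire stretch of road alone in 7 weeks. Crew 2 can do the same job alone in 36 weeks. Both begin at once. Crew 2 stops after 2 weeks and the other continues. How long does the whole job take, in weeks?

In the first 2 weeks the combined rate is 43/252, so 43/126 of the job is done, leaving 83/126.
After crew 2 leaves the rate is 1/7 per week; the remaining 83/126 takes 83/18 weeks.
Total = 2 + 83/18 = 119/18 weeks.

119/18 weeks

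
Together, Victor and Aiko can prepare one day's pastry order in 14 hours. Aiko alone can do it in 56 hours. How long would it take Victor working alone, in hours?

Combined rate is 1/14 per hour.
Known contribution: 1/56 per hour.
So Victor's rate is 1/14 − 1/56 = 3/56, meaning 56/3 hours alone.

56/3 hours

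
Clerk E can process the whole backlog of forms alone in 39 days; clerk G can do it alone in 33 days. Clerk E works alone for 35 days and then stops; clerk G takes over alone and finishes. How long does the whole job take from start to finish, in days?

In 35 days clerk E does 35/39 of the job, leaving 4/39.
Clerk G works at 1/33 per day, so finishing takes 4/39 ÷ 1/33 = 44/13 days.
Total time = 35 + 44/13 = 499/13 days.

499/13 days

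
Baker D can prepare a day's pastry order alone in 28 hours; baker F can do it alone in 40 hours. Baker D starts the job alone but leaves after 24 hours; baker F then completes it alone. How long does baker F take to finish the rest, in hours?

In 24 hours baker D does 24/28 = 6/7 of the job, leaving 1/7.
Baker F works at 1/40 per hour, so finishing takes 1/7 ÷ 1/40 = 40/7 hours.

40/7 hours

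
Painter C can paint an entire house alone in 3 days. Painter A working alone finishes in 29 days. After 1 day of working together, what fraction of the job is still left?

Combined rate: 1/3 + 1/29 = (29 + 3)/87 = 32/87 per day.
In 1 day they complete 1·32/87 = 32/87 of the job.
So 55/87 remains.

55/87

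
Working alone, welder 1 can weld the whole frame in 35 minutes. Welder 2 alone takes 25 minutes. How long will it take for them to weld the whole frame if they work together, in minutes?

175/12 minutes

Combined rate: 1/35 + 1/25 = (5 + 7)/175 = 12/175 per minute.
Time = 1 ÷ (12/175) = 175/12 minutes.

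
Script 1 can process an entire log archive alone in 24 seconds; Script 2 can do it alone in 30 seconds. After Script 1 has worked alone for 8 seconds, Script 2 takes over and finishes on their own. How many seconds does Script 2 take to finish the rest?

In 8 seconds Script 1 does 8/24 = 1/3 of the job, leaving 2/3.
Script 2 works at 1/30 per second, so finishing takes 2/3 ÷ 1/30 = 20 seconds.

20 seconds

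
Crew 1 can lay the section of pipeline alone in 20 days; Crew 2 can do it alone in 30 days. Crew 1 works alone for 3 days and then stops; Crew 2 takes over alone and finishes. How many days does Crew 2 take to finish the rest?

51/2 days

In 3 days Crew 1 does 3/20 of the job, leaving 17/20.
Crew 2 works at 1/30 per day, so finishing takes 17/20 ÷ 1/30 = 51/2 days.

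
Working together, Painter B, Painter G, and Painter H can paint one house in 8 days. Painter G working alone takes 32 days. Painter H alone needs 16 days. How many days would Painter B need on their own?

32 days

Combined rate is 1/8 per day.
Known contribution: 1/32 + 1/16 = (1 + 2)/32 = 3/32 per day.
So Painter B's rate is 1/8 − 3/32 = 1/32, meaning 32 days alone.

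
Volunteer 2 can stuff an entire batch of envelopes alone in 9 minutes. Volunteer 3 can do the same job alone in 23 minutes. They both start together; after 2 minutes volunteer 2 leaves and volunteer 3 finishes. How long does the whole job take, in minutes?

161/9 minutes

In the first 2 minutes the combined rate is 32/207, so 64/207 of the job is done, leaving 143/207.
After volunteer 2 leaves the rate is 1/23 per minute; the remaining 143/207 takes 143/9 minutes.
Total = 2 + 143/9 = 161/9 minutes.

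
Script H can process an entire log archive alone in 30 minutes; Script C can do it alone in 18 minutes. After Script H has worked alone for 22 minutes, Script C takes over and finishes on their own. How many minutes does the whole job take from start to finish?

In 22 minutes Script H does 22/30 = 11/15 of the job, leaving 4/15.
Script C works at 1/18 per minute, so finishing takes 4/15 ÷ 1/18 = 24/5 minutes.
Total time = 22 + 24/5 = 134/5 minutes.

134/5 minutes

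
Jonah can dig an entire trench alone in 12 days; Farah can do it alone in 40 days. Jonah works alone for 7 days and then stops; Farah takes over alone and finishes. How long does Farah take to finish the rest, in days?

50/3 days

In 7 days Jonah does 7/12 of the job, leaving 5/12.
Farah works at 1/40 per day, so finishing takes 5/12 ÷ 1/40 = 50/3 days.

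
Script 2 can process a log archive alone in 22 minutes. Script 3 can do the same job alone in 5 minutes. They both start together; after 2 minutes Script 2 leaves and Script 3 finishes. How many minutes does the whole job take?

50/11 minutes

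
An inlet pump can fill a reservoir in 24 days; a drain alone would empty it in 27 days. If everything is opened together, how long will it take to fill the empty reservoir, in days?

216 days

Net rate = 1/24 − 1/27 = (9 − 8)/216 = 1/216 per day.
Filling time = 1 ÷ (1/216) = 216 days.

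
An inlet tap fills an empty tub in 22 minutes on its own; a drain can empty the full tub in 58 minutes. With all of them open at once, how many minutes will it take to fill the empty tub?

319/9 minutes

Net rate = 1/22 − 1/58 = (29 − 11)/638 = 18/638 = 9/319 per minute.
Filling time = 1 ÷ (9/319) = 319/9 minutes.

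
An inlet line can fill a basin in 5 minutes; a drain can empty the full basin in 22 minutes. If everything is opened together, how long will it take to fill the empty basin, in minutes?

110/17 minutes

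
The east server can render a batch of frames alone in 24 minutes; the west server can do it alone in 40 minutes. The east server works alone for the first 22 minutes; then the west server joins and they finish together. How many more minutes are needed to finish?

5/4 minutes

In 22 minutes the east server does 22/24 = 11/12 of the job, leaving 1/12.
The east server and the west server together work at 1/15 per minute, so finishing takes 1/12 ÷ 1/15 = 5/4 minutes.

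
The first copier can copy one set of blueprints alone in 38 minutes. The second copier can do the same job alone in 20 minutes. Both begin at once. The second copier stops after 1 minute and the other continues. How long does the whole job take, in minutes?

361/10 minutes

In the first 1 minute the combined rate is 29/380, so 29/380 of the job is done, leaving 351/380.
After the second copier leaves the rate is 1/38 per minute; the remaining 351/380 takes 351/10 minutes.
Total = 1 + 351/10 = 361/10 minutes.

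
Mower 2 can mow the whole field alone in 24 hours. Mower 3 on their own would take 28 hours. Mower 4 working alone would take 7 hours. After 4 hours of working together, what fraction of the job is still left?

Combined rate: 1/24 + 1/28 + 1/7 = (7 + 6 + 24)/168 = 37/168 per hour.
In 4 hours they complete 4·37/168 = 37/42 of the job.
So 5/42 remains.

5/42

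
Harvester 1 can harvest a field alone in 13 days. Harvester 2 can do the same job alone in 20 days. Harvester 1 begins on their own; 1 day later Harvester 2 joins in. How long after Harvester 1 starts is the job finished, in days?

91/11 days

In the first 1 day Harvester 1 alone does 1/13 of the job, leaving 12/13.
Once everyone is working, combined rate: 1/13 + 1/20 = (20 + 13)/260 = 33/260 per day.
Remaining 12/13 at 33/260 per day takes 80/11 days.
Total from the start = 1 + 80/11 = 91/11 days.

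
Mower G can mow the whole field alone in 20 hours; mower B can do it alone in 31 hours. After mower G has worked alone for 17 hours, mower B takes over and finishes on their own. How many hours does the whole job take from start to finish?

In 17 hours mower G does 17/20 of the job, leaving 3/20.
Mower B works at 1/31 per hour, so finishing takes 3/20 ÷ 1/31 = 93/20 hours.
Total time = 17 + 93/20 = 433/20 hours.

433/20 hours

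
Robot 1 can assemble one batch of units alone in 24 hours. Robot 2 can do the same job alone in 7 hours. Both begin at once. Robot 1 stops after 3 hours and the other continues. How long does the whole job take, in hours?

49/8 hours

In the first 3 hours the combined rate is 31/168, so 31/56 of the job is done, leaving 25/56.
After robot 1 leaves the rate is 1/7 per hour; the remaining 25/56 takes 25/8 hours.
Total = 3 + 25/8 = 49/8 hours.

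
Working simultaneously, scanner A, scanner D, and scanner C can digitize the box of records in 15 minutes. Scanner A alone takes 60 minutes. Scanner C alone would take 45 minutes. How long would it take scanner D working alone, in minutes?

36 minutes

Combined rate is 1/15 per minute.
Known contribution: 1/60 + 1/45 = (3 + 4)/180 = 7/180 per minute.
So scanner D's rate is 1/15 − 7/180 = 1/36, meaning 36 minutes alone.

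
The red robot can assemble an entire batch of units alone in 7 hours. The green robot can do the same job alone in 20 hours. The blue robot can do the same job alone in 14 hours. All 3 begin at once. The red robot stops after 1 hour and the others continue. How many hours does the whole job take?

120/17 hours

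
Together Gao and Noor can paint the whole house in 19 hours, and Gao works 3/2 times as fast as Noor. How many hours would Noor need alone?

Let Noor's rate be r; then Gao's rate is (3/2)r, so together (3/2 + 1)r = (5/2)r = 1/19.
Thus r = 2/95 per hour.
Noor alone: 95/2 hours; Gao alone: 95/3 hours.

95/2 hours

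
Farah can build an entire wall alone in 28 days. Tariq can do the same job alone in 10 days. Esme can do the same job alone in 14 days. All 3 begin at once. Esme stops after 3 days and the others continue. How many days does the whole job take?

In the first 3 days the combined rate is 29/140, so 87/140 of the job is done, leaving 53/140.
After Esme leaves the rate is 19/140 per day; the remaining 53/140 takes 53/19 days.
Total = 3 + 53/19 = 110/19 days.

110/19 days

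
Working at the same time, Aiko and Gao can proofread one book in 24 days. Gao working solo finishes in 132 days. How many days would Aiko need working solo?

Combined rate is 1/24 per day.
Known contribution: 1/132 per day.
So Aiko's rate is 1/24 − 1/132 = 3/88, meaning 88/3 days alone.

88/3 days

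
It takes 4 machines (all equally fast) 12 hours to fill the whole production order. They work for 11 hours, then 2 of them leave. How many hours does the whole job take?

13 hours

One machine does 1/48 of the job per hour.
After 11 hours with 4 machines, 11/12 is done (1/12 left).
With 2 machines the rate is 2/48 = 1/24, so the rest takes 1/12 ÷ 1/24 = 2 hours.
Total = 11 + 2 = 13 hours.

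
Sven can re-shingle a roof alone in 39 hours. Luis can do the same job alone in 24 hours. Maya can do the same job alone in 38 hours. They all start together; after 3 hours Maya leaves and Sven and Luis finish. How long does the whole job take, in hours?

260/19 hours

In the first 3 hours the combined rate is 185/1976, so 555/1976 of the job is done, leaving 1421/1976.
After Maya leaves the rate is 7/104 per hour; the remaining 1421/1976 takes 203/19 hours.
Total = 3 + 203/19 = 260/19 hours.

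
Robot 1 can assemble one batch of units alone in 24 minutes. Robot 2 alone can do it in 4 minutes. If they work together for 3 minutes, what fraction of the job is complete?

Combined rate: 1/24 + 1/4 = (1 + 6)/24 = 7/24 per minute.
In 3 minutes they complete 3·7/24 = 7/8 of the job.

7/8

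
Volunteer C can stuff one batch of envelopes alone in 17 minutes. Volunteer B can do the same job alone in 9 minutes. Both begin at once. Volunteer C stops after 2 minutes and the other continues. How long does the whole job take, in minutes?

In the first 2 minutes the combined rate is 26/153, so 52/153 of the job is done, leaving 101/153.
After volunteer C leaves the rate is 1/9 per minute; the remaining 101/153 takes 101/17 minutes.
Total = 2 + 101/17 = 135/17 minutes.

135/17 minutes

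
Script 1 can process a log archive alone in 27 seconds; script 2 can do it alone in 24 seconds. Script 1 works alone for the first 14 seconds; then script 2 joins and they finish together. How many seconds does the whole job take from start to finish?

In 14 seconds script 1 does 14/27 of the job, leaving 13/27.
Script 1 and script 2 together work at 17/216 per second, so finishing takes 13/27 ÷ 17/216 = 104/17 seconds.
Total time = 14 + 104/17 = 342/17 seconds.

342/17 seconds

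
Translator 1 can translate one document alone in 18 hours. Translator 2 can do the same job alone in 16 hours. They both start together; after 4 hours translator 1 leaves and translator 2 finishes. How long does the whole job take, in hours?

In the first 4 hours the combined rate is 17/144, so 17/36 of the job is done, leaving 19/36.
After translator 1 leaves the rate is 1/16 per hour; the remaining 19/36 takes 76/9 hours.
Total = 4 + 76/9 = 112/9 hours.

112/9 hours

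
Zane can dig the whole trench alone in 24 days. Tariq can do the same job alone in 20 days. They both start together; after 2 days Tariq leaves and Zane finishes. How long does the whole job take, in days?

In the first 2 days the combined rate is 11/120, so 11/60 of the job is done, leaving 49/60.
After Tariq leaves the rate is 1/24 per day; the remaining 49/60 takes 98/5 days.
Total = 2 + 98/5 = 108/5 days.

108/5 days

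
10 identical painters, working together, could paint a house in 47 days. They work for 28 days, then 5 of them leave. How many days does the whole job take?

66 days

One painter does 1/470 of the job per day.
After 28 days with 10 painters, 28/47 is done (19/47 left).
With 5 painters the rate is 5/470 = 1/94, so the rest takes 19/47 ÷ 1/94 = 38 days.
Total = 28 + 38 = 66 days.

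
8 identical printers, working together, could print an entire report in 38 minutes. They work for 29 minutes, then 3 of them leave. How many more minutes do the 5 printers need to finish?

72/5 minutes

One printer does 1/304 of the job per minute.
After 29 minutes with 8 printers, 29/38 is done (9/38 left).
With 5 printers the rate is 5/304, so the rest takes 9/38 ÷ 5/304 = 72/5 minutes.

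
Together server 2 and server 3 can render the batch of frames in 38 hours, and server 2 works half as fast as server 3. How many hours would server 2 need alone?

Let server 3's rate be r; then server 2's rate is (1/2)r, so together (1/2 + 1)r = (3/2)r = 1/38.
Thus r = 1/57 per hour.
Server 3 alone: 57 hours; server 2 alone: 114 hours.

114 hours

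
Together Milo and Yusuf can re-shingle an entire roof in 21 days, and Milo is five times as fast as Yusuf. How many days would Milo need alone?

Let Yusuf's rate be r; then Milo's rate is 5r, so together (5 + 1)r = 6r = 1/21.
Thus r = 1/126 per day.
Yusuf alone: 126 days; Milo alone: 126/5 days.

126/5 days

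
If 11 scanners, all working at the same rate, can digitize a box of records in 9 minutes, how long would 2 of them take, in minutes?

99/2 minutes

Total work is 11·9 = 99 scanner-minutes.
With 2 scanners: 99/2 minutes.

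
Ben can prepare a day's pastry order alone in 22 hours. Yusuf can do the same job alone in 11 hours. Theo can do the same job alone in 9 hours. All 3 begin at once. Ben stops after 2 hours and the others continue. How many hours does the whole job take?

9/2 hours

In the first 2 hours the combined rate is 49/198, so 49/99 of the job is done, leaving 50/99.
After Ben leaves the rate is 20/99 per hour; the remaining 50/99 takes 5/2 hours.
Total = 2 + 5/2 = 9/2 hours.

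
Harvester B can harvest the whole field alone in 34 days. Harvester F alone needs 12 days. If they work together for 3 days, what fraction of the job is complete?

Combined rate: 1/34 + 1/12 = (6 + 17)/204 = 23/204 per day.
In 3 days they complete 3·23/204 = 23/68 of the job.

23/68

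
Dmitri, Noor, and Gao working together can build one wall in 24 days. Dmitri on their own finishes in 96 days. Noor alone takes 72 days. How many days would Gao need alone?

Combined rate is 1/24 per day.
Known contribution: 1/96 + 1/72 = (3 + 4)/288 = 7/288 per day.
So Gao's rate is 1/24 − 7/288 = 5/288, meaning 288/5 days alone.

288/5 days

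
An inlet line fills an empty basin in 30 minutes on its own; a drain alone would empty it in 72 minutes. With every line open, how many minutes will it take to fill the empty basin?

Net rate = 1/30 − 1/72 = (12 − 5)/360 = 7/360 per minute.
Filling time = 1 ÷ (7/360) = 360/7 minutes.

360/7 minutes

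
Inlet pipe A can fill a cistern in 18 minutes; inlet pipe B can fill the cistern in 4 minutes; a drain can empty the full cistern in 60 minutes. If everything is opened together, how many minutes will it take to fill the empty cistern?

45/13 minutes

Net rate = 1/18 + 1/4 − 1/60 = (10 + 45 − 3)/180 = 52/180 = 13/45 per minute.
Filling time = 1 ÷ (13/45) = 45/13 minutes.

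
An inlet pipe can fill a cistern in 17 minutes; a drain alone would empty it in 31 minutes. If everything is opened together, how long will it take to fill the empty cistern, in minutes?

527/14 minutes

Net rate = 1/17 − 1/31 = (31 − 17)/527 = 14/527 per minute.
Filling time = 1 ÷ (14/527) = 527/14 minutes.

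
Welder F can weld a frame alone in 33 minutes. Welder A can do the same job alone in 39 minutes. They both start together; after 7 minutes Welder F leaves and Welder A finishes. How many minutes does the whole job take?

338/11 minutes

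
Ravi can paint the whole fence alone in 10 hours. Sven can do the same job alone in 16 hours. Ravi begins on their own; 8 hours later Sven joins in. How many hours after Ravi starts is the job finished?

In the first 8 hours Ravi alone does 8/10 = 4/5 of the job, leaving 1/5.
Once everyone is working, combined rate: 1/10 + 1/16 = (8 + 5)/80 = 13/80 per hour.
Remaining 1/5 at 13/80 per hour takes 16/13 hours.
Total from the start = 8 + 16/13 = 120/13 hours.

120/13 hours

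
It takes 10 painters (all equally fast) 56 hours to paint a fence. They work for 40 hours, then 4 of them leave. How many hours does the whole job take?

One painter does 1/560 of the job per hour.
After 40 hours with 10 painters, 5/7 is done (2/7 left).
With 6 painters the rate is 6/560 = 3/280, so the rest takes 2/7 ÷ 3/280 = 80/3 hours.
Total = 40 + 80/3 = 200/3 hours.

200/3 hours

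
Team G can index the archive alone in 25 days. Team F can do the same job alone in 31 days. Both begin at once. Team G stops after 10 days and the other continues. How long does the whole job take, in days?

93/5 days

In the first 10 days the combined rate is 56/775, so 112/155 of the job is done, leaving 43/155.
After Team G leaves the rate is 1/31 per day; the remaining 43/155 takes 43/5 days.
Total = 10 + 43/5 = 93/5 days.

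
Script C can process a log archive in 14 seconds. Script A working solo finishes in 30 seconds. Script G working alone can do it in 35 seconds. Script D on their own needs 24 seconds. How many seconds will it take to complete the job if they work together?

Combined rate: 1/14 + 1/30 + 1/35 + 1/24 = (60 + 28 + 24 + 35)/840 = 147/840 = 7/40 per second.
Time = 1 ÷ (7/40) = 40/7 seconds.

40/7 seconds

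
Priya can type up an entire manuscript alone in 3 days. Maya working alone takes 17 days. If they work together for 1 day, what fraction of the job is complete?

20/51

Combined rate: 1/3 + 1/17 = (17 + 3)/51 = 20/51 per day.
In 1 day they complete 1·20/51 = 20/51 of the job.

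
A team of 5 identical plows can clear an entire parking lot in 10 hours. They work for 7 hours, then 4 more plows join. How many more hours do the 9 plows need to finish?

5/3 hours

One plow does 1/50 of the job per hour.
After 7 hours with 5 plows, 7/10 is done (3/10 left).
With 9 plows the rate is 9/50, so the rest takes 3/10 ÷ 9/50 = 5/3 hours.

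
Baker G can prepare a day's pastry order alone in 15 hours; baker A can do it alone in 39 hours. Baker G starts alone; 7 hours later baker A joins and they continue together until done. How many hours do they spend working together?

52/9 hours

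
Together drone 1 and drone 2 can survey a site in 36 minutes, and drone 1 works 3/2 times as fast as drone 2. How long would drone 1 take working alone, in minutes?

60 minutes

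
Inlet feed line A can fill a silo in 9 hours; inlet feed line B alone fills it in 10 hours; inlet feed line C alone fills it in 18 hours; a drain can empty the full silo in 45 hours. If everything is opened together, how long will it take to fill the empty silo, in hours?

45/11 hours

Net rate = 1/9 + 1/10 + 1/18 − 1/45 = (10 + 9 + 5 − 2)/90 = 22/90 = 11/45 per hour.
Filling time = 1 ÷ (11/45) = 45/11 hours.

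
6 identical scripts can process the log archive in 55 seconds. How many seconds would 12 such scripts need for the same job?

Total work is 6·55 = 330 script-seconds.
With 12 scripts: 330/12 = 55/2 seconds.

55/2 seconds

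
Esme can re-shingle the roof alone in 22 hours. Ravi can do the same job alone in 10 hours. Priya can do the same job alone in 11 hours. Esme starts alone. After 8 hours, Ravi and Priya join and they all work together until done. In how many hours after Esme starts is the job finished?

In the first 8 hours Esme alone does 8/22 = 4/11 of the job, leaving 7/11.
Once everyone is working, combined rate: 1/22 + 1/10 + 1/11 = (5 + 11 + 10)/110 = 26/110 = 13/55 per hour.
Remaining 7/11 at 13/55 per hour takes 35/13 hours.
Total from the start = 8 + 35/13 = 139/13 hours.

139/13 hours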